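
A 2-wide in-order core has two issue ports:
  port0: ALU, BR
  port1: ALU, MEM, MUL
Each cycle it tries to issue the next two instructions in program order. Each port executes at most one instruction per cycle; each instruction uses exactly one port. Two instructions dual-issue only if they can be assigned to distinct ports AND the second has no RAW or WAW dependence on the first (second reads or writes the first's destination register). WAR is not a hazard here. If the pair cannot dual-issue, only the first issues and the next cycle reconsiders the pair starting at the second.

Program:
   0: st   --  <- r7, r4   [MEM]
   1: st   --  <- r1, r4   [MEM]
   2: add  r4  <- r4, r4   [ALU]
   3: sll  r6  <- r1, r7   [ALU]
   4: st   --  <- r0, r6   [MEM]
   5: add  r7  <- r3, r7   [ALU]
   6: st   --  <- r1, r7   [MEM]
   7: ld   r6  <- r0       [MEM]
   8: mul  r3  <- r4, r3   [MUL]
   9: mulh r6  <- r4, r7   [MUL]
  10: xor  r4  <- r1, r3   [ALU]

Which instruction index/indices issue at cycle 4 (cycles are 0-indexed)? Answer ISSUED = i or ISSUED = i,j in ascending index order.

ISSUED = 6

  cy0 -> i0 (st) no-port MEM/MEM
  cy1 -> i1/i2 (st;add) dual
  cy2 -> i3 (sll) RAW r6
  cy3 -> i4/i5 (st;add) dual
  cy4 -> i6 (st) no-port MEM/MEM
  cy5 -> i7 (ld) no-port MEM/MUL
  cy6 -> i8 (mul) no-port MUL/MUL
  cy7 -> i9/i10 (mulh;xor) dual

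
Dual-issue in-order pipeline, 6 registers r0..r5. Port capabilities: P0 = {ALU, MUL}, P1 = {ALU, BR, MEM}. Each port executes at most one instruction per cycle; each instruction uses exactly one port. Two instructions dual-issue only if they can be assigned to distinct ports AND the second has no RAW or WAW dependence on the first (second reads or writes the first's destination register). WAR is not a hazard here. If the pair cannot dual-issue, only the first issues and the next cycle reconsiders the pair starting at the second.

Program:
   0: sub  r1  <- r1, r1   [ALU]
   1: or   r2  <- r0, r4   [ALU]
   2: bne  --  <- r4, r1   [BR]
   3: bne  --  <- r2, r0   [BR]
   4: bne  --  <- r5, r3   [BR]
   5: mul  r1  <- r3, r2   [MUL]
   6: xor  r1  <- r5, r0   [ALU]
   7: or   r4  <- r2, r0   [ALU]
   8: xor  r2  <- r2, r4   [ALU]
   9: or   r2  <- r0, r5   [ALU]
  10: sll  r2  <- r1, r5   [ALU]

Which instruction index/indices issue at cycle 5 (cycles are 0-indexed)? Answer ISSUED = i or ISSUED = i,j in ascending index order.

ISSUED = 8

#0 head=0: sub or i0/i1 2-wide
#1 head=2: bne i2 no-port BR/BR
#2 head=3: bne i3 no-port BR/BR
#3 head=4: bne mul i4/i5 2-wide
#4 head=6: xor or i6/i7 2-wide
#5 head=8: xor i8 WAW r2
#6 head=9: or i9 WAW r2
#7 head=10: sll i10 tail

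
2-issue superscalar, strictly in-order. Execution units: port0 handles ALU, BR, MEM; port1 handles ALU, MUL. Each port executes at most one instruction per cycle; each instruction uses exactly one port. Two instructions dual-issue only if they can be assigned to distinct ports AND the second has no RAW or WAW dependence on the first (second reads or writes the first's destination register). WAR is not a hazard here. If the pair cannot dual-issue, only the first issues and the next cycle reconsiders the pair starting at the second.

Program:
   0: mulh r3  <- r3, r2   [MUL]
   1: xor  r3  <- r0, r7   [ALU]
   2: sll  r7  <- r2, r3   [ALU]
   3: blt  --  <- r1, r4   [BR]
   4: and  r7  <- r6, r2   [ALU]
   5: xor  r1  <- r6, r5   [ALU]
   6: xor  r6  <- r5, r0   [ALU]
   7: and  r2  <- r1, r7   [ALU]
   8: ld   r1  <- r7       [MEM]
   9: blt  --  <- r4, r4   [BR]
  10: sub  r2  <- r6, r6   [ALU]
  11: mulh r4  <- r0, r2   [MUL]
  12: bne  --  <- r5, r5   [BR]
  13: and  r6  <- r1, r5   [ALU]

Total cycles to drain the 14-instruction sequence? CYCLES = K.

0. mulh @i0  | WAW r3
1. xor @i1  | RAW r3
2. sll+blt @i2&i3  | 2-wide
3. and+xor @i4&i5  | 2-wide
4. xor+and @i6&i7  | 2-wide
5. ld @i8  | no-port MEM/BR
6. blt+sub @i9&i10  | 2-wide
7. mulh+bne @i11&i12  | 2-wide
8. and @i13  | tail

CYCLES = 9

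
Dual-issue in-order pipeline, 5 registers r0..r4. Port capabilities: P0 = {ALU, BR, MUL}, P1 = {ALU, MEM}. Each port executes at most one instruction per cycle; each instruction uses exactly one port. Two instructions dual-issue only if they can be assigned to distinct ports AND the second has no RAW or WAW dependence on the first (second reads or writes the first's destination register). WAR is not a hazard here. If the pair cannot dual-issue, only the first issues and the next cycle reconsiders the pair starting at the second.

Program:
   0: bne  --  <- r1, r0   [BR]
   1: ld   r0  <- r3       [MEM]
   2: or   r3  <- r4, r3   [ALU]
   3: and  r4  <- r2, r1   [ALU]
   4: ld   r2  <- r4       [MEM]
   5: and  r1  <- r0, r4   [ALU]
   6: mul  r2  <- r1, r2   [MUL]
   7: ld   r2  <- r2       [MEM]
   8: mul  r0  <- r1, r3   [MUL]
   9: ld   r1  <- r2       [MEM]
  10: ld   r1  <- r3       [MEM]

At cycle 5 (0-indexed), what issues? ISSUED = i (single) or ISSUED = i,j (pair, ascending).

0. bne;ld @i0+i1  | dual
1. or;and @i2+i3  | dual
2. ld;and @i4+i5  | dual
3. mul @i6  | RAW+WAW r2
4. ld;mul @i7+i8  | dual
5. ld @i9  | no-port MEM/MEM
6. ld @i10  | tail

ISSUED = 9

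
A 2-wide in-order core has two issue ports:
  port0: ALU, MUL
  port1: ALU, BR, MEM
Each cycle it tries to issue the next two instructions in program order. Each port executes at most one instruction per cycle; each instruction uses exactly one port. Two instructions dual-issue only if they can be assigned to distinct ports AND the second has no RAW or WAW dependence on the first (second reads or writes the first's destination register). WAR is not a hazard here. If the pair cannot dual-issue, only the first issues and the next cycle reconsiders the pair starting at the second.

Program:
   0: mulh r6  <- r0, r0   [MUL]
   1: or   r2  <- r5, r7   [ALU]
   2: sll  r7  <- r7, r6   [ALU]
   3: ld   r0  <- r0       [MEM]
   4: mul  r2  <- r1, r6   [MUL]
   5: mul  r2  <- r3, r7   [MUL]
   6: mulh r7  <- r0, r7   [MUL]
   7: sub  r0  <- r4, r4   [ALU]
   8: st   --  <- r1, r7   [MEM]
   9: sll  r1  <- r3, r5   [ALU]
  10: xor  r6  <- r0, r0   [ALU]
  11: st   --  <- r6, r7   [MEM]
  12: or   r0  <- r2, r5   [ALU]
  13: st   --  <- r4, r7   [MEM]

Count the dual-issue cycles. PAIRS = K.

PAIRS = 5

c0: i0/i1 mulh.MUL+or.ALU  2-wide
c1: i2/i3 sll.ALU+ld.MEM  2-wide
c2: i4 mul.MUL  no-port MUL/MUL
c3: i5 mul.MUL  no-port MUL/MUL
c4: i6/i7 mulh.MUL+sub.ALU  2-wide
c5: i8/i9 st.MEM+sll.ALU  2-wide
c6: i10 xor.ALU  RAW r6
c7: i11/i12 st.MEM+or.ALU  2-wide
c8: i13 st.MEM  tail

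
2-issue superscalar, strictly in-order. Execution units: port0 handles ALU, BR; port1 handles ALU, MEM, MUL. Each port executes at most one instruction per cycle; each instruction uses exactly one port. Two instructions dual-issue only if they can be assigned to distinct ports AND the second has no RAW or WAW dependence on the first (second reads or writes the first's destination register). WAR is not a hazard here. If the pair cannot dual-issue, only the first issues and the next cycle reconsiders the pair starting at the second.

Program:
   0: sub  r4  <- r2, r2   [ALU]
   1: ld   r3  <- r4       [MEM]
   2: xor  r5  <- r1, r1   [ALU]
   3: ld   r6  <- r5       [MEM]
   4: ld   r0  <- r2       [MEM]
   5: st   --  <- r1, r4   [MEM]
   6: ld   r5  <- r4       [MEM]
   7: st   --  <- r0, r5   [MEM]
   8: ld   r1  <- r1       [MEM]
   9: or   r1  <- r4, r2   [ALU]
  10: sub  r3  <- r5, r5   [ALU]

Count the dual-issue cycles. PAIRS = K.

PAIRS = 2

t=0 i0:sub ; RAW r4
t=1 i1/i2:ld+xor ; pair
t=2 i3:ld ; no-port MEM/MEM
t=3 i4:ld ; no-port MEM/MEM
t=4 i5:st ; no-port MEM/MEM
t=5 i6:ld ; no-port MEM/MEM
t=6 i7:st ; no-port MEM/MEM
t=7 i8:ld ; WAW r1
t=8 i9/i10:or+sub ; pair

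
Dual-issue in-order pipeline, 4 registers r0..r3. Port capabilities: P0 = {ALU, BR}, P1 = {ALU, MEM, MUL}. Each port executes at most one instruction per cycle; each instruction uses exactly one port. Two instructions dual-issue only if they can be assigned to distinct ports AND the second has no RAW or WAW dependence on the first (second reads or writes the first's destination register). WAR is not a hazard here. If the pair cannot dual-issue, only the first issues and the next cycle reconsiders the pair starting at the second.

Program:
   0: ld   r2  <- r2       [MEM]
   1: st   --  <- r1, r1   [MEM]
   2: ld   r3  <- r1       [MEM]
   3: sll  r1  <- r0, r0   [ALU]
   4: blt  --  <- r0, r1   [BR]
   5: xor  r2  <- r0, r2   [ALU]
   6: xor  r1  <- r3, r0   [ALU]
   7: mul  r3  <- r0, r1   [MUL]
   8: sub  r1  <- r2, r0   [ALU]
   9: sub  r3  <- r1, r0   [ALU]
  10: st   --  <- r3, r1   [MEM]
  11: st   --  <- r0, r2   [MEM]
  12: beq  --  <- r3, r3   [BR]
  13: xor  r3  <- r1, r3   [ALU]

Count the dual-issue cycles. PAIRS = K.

#0 head=0: ld i0 no-port MEM/MEM
#1 head=1: st i1 no-port MEM/MEM
#2 head=2: ld sll i2+i3 pair
#3 head=4: blt xor i4+i5 pair
#4 head=6: xor i6 RAW r1
#5 head=7: mul sub i7+i8 pair
#6 head=9: sub i9 RAW r3
#7 head=10: st i10 no-port MEM/MEM
#8 head=11: st beq i11+i12 pair
#9 head=13: xor i13 tail

PAIRS = 4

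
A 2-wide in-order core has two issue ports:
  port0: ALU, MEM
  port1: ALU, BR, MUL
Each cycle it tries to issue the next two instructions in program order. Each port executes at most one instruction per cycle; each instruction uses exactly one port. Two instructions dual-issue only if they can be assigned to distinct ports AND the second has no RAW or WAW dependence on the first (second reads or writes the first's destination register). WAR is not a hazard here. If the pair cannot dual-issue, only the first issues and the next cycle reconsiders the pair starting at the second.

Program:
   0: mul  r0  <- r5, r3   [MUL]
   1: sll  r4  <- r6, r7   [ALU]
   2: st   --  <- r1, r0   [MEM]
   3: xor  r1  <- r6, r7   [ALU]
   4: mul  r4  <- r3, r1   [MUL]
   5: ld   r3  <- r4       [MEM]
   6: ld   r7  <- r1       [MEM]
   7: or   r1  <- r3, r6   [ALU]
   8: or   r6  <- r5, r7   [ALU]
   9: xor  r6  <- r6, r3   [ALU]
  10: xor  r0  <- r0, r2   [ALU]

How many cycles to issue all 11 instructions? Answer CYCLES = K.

CYCLES = 7

c0: i0&i1 mul.MUL/sll.ALU  dual
c1: i2&i3 st.MEM/xor.ALU  dual
c2: i4 mul.MUL  RAW r4
c3: i5 ld.MEM  no-port MEM/MEM
c4: i6&i7 ld.MEM/or.ALU  dual
c5: i8 or.ALU  RAW+WAW r6
c6: i9&i10 xor.ALU/xor.ALU  dual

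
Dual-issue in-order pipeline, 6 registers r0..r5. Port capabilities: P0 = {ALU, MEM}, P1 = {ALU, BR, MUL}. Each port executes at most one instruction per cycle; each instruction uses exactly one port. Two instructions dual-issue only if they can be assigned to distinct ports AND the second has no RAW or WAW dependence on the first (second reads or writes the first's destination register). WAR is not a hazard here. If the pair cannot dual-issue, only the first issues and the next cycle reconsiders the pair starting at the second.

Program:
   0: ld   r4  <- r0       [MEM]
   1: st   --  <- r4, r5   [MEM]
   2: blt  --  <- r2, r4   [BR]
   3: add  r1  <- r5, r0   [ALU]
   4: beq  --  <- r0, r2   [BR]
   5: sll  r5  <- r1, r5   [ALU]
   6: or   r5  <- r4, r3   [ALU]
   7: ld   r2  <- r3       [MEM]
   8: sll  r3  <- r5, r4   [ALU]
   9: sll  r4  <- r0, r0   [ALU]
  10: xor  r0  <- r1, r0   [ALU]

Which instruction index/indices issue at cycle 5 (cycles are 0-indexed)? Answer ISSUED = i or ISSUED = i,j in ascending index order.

ISSUED = 8,9

#0 head=0: ld.MEM i0 no-port MEM/MEM
#1 head=1: st.MEM/blt.BR i1,i2 2-wide
#2 head=3: add.ALU/beq.BR i3,i4 2-wide
#3 head=5: sll.ALU i5 WAW r5
#4 head=6: or.ALU/ld.MEM i6,i7 2-wide
#5 head=8: sll.ALU/sll.ALU i8,i9 2-wide
#6 head=10: xor.ALU i10 tail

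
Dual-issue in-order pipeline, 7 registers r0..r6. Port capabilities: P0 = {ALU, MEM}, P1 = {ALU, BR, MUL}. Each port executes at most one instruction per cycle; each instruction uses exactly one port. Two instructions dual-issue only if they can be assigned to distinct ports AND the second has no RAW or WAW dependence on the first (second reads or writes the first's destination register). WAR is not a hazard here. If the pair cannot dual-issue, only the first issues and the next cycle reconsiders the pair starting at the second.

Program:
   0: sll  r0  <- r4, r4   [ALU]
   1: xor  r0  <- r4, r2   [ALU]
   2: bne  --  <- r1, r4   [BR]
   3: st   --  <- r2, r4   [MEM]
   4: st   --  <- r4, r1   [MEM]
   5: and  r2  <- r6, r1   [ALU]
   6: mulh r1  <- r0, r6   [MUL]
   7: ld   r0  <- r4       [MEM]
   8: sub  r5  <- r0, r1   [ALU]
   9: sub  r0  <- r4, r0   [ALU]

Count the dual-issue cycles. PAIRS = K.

t=0 i0:sll ; WAW r0
t=1 i1&i2:xor;bne ; 2-wide
t=2 i3:st ; no-port MEM/MEM
t=3 i4&i5:st;and ; 2-wide
t=4 i6&i7:mulh;ld ; 2-wide
t=5 i8&i9:sub;sub ; 2-wide

PAIRS = 4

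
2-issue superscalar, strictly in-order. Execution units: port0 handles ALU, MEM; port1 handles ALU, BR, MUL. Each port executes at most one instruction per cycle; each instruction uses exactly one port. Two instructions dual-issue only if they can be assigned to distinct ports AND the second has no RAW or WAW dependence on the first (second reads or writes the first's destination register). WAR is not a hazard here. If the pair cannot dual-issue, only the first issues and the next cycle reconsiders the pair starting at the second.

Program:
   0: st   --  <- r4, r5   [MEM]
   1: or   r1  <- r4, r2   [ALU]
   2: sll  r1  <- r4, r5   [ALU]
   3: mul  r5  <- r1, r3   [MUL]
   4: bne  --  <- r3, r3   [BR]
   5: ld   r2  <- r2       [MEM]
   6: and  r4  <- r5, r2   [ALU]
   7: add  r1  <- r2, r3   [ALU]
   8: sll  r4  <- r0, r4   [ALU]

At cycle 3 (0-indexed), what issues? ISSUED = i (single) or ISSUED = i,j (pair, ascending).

0. st.MEM+or.ALU @i0,i1  | 2-wide
1. sll.ALU @i2  | RAW r1
2. mul.MUL @i3  | no-port MUL/BR
3. bne.BR+ld.MEM @i4,i5  | 2-wide
4. and.ALU+add.ALU @i6,i7  | 2-wide
5. sll.ALU @i8  | tail

ISSUED = 4,5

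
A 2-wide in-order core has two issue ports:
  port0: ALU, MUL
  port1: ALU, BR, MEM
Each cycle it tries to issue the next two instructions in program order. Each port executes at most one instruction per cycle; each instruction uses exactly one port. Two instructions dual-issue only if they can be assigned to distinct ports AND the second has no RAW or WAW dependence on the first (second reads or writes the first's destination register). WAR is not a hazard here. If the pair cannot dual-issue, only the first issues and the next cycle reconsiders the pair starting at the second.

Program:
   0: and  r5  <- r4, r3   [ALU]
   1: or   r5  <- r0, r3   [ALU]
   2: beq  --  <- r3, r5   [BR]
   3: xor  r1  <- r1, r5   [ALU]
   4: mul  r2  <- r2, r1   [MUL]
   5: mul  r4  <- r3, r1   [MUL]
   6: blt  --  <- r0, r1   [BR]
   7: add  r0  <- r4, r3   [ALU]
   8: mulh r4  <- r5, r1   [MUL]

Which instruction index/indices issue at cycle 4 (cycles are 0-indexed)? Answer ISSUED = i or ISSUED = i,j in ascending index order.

  cy0 -> i0 (and) WAW r5
  cy1 -> i1 (or) RAW r5
  cy2 -> i2,i3 (beq;xor) 2-wide
  cy3 -> i4 (mul) no-port MUL/MUL
  cy4 -> i5,i6 (mul;blt) 2-wide
  cy5 -> i7,i8 (add;mulh) 2-wide

ISSUED = 5,6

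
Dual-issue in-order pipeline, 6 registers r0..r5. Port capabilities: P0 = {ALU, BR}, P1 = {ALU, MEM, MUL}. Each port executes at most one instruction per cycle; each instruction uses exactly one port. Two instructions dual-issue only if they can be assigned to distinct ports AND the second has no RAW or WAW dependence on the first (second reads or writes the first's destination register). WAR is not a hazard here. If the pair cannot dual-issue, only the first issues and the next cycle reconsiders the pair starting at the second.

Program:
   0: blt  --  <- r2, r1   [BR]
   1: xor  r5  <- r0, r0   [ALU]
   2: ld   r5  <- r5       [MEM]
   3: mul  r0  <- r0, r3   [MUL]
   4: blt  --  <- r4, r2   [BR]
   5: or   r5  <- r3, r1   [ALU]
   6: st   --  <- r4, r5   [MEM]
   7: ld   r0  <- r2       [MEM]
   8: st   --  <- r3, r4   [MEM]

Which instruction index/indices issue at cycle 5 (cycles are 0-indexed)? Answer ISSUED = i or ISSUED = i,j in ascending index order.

c0: i0,i1 blt.BR;xor.ALU  dual
c1: i2 ld.MEM  no-port MEM/MUL
c2: i3,i4 mul.MUL;blt.BR  dual
c3: i5 or.ALU  RAW r5
c4: i6 st.MEM  no-port MEM/MEM
c5: i7 ld.MEM  no-port MEM/MEM
c6: i8 st.MEM  tail

ISSUED = 7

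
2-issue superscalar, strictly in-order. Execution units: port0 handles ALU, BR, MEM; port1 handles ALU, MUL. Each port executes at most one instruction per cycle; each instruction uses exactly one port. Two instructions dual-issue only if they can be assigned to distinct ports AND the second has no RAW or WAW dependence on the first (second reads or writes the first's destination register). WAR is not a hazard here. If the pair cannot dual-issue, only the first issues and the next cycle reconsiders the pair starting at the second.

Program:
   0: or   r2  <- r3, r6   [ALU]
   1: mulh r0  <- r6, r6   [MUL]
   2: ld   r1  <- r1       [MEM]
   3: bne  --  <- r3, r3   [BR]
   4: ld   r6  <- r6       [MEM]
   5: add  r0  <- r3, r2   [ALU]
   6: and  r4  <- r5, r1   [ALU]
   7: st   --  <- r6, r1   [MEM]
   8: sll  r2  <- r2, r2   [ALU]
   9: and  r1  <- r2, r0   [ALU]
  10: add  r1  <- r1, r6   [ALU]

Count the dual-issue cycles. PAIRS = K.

c0: i0,i1 or+mulh  pair
c1: i2 ld  no-port MEM/BR
c2: i3 bne  no-port BR/MEM
c3: i4,i5 ld+add  pair
c4: i6,i7 and+st  pair
c5: i8 sll  RAW r2
c6: i9 and  RAW+WAW r1
c7: i10 add  tail

PAIRS = 3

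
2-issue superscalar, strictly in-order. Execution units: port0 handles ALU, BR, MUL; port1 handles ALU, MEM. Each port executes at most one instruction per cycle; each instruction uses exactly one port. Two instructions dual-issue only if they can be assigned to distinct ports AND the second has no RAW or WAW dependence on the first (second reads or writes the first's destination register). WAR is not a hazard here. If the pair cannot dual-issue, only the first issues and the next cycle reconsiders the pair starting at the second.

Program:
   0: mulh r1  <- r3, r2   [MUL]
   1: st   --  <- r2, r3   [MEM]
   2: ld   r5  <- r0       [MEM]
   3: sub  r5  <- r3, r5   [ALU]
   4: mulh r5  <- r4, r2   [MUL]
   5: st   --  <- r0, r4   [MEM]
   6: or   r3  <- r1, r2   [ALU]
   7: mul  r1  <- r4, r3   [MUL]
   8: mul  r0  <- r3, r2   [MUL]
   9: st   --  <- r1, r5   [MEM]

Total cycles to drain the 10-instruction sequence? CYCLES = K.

CYCLES = 7

0. mulh st @i0+i1  | pair
1. ld @i2  | RAW+WAW r5
2. sub @i3  | WAW r5
3. mulh st @i4+i5  | pair
4. or @i6  | RAW r3
5. mul @i7  | no-port MUL/MUL
6. mul st @i8+i9  | pair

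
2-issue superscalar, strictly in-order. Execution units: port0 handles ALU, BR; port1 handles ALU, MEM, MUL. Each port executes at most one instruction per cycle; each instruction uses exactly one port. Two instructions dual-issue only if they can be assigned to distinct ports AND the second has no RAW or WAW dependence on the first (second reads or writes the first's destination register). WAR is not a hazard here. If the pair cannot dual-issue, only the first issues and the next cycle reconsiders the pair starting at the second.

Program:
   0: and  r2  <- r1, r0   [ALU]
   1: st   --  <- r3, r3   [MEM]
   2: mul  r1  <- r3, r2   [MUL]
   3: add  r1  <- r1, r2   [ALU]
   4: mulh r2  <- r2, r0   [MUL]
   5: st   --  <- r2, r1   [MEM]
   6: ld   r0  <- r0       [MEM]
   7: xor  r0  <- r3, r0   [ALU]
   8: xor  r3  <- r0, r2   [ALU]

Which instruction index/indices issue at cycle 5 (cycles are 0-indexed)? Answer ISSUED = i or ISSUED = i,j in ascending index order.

#0 head=0: and.ALU st.MEM i0,i1 dual
#1 head=2: mul.MUL i2 RAW+WAW r1
#2 head=3: add.ALU mulh.MUL i3,i4 dual
#3 head=5: st.MEM i5 no-port MEM/MEM
#4 head=6: ld.MEM i6 RAW+WAW r0
#5 head=7: xor.ALU i7 RAW r0
#6 head=8: xor.ALU i8 tail

ISSUED = 7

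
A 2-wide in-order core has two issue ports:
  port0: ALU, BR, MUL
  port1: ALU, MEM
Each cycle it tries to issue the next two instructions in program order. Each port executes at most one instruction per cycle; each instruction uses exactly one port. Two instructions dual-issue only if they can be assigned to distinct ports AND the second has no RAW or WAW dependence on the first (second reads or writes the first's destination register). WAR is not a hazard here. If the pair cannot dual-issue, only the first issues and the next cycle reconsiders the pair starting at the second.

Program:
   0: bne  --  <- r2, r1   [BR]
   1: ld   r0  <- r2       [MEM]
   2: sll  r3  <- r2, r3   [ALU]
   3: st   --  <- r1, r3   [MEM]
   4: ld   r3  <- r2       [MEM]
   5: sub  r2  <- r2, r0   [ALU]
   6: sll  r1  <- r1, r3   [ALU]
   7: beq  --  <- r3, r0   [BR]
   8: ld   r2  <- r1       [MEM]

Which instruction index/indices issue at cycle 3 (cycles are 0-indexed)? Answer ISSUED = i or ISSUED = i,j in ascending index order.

t=0 i0+i1:bne;ld ; pair
t=1 i2:sll ; RAW r3
t=2 i3:st ; no-port MEM/MEM
t=3 i4+i5:ld;sub ; pair
t=4 i6+i7:sll;beq ; pair
t=5 i8:ld ; tail

ISSUED = 4,5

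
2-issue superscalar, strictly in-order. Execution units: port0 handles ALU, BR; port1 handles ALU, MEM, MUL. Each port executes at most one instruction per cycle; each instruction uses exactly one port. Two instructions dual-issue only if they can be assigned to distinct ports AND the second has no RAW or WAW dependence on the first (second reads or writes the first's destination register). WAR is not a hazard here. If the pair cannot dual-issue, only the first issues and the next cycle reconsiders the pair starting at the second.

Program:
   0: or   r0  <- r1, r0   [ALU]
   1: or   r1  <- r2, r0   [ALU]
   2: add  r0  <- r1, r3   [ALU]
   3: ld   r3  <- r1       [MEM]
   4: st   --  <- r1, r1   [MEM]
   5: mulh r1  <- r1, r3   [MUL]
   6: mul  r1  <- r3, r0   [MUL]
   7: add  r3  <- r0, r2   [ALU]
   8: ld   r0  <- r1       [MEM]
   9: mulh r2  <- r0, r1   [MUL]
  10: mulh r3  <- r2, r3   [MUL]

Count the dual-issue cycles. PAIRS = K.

  cy0 -> i0 (or.ALU) RAW r0
  cy1 -> i1 (or.ALU) RAW r1
  cy2 -> i2&i3 (add.ALU ld.MEM) 2-wide
  cy3 -> i4 (st.MEM) no-port MEM/MUL
  cy4 -> i5 (mulh.MUL) no-port MUL/MUL
  cy5 -> i6&i7 (mul.MUL add.ALU) 2-wide
  cy6 -> i8 (ld.MEM) no-port MEM/MUL
  cy7 -> i9 (mulh.MUL) no-port MUL/MUL
  cy8 -> i10 (mulh.MUL) tail

PAIRS = 2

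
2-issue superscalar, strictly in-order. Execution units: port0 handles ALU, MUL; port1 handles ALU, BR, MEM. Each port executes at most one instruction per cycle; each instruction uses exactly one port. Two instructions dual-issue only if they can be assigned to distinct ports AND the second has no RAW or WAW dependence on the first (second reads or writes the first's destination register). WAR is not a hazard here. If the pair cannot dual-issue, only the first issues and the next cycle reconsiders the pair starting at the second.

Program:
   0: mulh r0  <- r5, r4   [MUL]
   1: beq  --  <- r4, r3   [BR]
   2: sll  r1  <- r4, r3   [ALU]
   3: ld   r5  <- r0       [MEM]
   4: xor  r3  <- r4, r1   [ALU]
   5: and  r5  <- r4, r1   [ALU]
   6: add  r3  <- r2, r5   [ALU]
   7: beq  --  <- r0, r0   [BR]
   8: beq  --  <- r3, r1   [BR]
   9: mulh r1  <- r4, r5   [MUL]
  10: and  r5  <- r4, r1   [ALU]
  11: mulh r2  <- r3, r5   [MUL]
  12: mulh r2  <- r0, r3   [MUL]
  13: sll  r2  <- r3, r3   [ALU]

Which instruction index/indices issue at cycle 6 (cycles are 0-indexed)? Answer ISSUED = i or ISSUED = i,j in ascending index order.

ISSUED = 11

  cy0 -> i0&i1 (mulh;beq) 2-wide
  cy1 -> i2&i3 (sll;ld) 2-wide
  cy2 -> i4&i5 (xor;and) 2-wide
  cy3 -> i6&i7 (add;beq) 2-wide
  cy4 -> i8&i9 (beq;mulh) 2-wide
  cy5 -> i10 (and) RAW r5
  cy6 -> i11 (mulh) no-port MUL/MUL
  cy7 -> i12 (mulh) WAW r2
  cy8 -> i13 (sll) tail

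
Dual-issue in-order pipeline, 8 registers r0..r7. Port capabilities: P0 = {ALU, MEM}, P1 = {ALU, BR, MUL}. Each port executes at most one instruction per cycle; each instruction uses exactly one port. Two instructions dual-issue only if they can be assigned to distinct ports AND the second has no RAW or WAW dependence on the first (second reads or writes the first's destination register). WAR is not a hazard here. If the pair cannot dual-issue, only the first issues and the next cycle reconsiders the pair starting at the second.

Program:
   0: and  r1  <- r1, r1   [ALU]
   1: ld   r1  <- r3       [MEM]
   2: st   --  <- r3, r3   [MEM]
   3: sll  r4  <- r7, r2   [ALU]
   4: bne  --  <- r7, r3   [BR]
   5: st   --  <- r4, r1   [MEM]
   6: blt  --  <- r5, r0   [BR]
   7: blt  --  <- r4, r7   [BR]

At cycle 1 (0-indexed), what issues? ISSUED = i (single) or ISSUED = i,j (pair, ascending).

ISSUED = 1

t=0 i0:and ; WAW r1
t=1 i1:ld ; no-port MEM/MEM
t=2 i2&i3:st;sll ; 2-wide
t=3 i4&i5:bne;st ; 2-wide
t=4 i6:blt ; no-port BR/BR
t=5 i7:blt ; tail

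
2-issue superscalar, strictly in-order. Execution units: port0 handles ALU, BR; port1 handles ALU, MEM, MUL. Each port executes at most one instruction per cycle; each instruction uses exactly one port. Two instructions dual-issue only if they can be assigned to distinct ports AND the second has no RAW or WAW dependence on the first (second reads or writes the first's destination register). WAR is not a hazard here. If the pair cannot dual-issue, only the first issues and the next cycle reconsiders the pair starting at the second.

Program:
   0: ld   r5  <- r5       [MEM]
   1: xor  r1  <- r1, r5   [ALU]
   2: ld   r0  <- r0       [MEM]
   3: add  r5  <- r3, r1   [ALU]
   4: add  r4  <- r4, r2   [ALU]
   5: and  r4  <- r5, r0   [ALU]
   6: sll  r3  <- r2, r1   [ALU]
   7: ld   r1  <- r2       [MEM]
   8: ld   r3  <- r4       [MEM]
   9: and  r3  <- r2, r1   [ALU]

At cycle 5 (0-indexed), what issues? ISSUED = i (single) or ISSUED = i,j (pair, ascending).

ISSUED = 8

  cy0 -> i0 (ld) RAW r5
  cy1 -> i1+i2 (xor+ld) dual
  cy2 -> i3+i4 (add+add) dual
  cy3 -> i5+i6 (and+sll) dual
  cy4 -> i7 (ld) no-port MEM/MEM
  cy5 -> i8 (ld) WAW r3
  cy6 -> i9 (and) tail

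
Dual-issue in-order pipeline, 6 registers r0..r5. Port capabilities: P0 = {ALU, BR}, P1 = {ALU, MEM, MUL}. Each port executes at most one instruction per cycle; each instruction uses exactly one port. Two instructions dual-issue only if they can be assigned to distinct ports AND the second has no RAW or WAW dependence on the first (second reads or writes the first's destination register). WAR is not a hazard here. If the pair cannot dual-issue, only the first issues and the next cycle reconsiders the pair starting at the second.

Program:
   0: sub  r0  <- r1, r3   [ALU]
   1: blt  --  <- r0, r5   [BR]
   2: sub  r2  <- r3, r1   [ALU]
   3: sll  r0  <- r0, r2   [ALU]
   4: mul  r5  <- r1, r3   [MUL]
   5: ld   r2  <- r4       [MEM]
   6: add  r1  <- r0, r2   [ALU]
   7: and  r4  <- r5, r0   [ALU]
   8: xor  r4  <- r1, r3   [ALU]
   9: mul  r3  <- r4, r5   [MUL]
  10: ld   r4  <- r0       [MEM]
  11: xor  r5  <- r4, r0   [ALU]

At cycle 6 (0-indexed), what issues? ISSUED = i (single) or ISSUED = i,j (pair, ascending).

0. sub.ALU @i0  | RAW r0
1. blt.BR/sub.ALU @i1/i2  | 2-wide
2. sll.ALU/mul.MUL @i3/i4  | 2-wide
3. ld.MEM @i5  | RAW r2
4. add.ALU/and.ALU @i6/i7  | 2-wide
5. xor.ALU @i8  | RAW r4
6. mul.MUL @i9  | no-port MUL/MEM
7. ld.MEM @i10  | RAW r4
8. xor.ALU @i11  | tail

ISSUED = 9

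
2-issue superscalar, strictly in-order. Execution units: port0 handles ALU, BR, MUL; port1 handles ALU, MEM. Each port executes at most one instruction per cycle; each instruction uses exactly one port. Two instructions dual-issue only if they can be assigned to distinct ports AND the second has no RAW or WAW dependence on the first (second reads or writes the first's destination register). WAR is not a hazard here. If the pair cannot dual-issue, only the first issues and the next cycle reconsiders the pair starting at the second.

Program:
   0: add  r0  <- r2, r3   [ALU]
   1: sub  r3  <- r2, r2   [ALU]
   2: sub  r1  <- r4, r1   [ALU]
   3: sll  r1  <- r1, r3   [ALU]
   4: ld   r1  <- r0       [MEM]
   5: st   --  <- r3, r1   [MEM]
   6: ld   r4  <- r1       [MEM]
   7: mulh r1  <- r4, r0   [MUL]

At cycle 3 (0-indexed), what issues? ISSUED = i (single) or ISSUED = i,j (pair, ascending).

ISSUED = 4

t=0 i0/i1:add sub ; pair
t=1 i2:sub ; RAW+WAW r1
t=2 i3:sll ; WAW r1
t=3 i4:ld ; no-port MEM/MEM
t=4 i5:st ; no-port MEM/MEM
t=5 i6:ld ; RAW r4
t=6 i7:mulh ; tail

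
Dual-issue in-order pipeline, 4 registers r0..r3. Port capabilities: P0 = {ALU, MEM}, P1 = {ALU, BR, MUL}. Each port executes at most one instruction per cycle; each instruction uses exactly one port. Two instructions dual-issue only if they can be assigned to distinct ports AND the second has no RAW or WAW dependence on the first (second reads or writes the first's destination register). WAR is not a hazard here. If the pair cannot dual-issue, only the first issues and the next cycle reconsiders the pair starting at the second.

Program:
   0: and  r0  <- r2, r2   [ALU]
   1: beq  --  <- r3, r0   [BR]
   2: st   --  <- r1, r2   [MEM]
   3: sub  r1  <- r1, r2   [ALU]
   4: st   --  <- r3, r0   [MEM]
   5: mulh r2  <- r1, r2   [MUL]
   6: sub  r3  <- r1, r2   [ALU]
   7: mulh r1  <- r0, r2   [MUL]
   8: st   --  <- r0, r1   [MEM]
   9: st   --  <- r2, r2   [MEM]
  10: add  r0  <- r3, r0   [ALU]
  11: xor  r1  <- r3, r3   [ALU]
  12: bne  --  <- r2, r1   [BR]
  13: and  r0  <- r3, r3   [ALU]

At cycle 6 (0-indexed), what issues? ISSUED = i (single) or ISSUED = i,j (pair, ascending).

ISSUED = 9,10

t=0 i0:and.ALU ; RAW r0
t=1 i1&i2:beq.BR;st.MEM ; 2-wide
t=2 i3&i4:sub.ALU;st.MEM ; 2-wide
t=3 i5:mulh.MUL ; RAW r2
t=4 i6&i7:sub.ALU;mulh.MUL ; 2-wide
t=5 i8:st.MEM ; no-port MEM/MEM
t=6 i9&i10:st.MEM;add.ALU ; 2-wide
t=7 i11:xor.ALU ; RAW r1
t=8 i12&i13:bne.BR;and.ALU ; 2-wide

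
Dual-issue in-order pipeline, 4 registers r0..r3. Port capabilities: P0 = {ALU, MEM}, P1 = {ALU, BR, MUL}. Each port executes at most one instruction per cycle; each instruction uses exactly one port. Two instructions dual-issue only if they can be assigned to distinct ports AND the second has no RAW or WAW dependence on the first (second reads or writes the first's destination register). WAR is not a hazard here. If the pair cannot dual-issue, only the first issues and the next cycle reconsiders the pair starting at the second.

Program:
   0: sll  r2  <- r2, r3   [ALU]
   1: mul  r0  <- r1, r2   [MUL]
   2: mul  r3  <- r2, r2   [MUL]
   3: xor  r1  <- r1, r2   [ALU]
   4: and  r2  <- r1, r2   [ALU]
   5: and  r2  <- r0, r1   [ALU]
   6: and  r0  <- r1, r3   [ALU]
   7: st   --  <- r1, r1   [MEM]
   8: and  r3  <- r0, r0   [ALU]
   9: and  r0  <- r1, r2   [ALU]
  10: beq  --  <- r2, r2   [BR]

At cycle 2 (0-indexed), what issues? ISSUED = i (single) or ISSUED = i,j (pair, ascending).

[0] i0  sll  -- RAW r2
[1] i1  mul  -- no-port MUL/MUL
[2] i2,i3  mul+xor  -- 2-wide
[3] i4  and  -- WAW r2
[4] i5,i6  and+and  -- 2-wide
[5] i7,i8  st+and  -- 2-wide
[6] i9,i10  and+beq  -- 2-wide

ISSUED = 2,3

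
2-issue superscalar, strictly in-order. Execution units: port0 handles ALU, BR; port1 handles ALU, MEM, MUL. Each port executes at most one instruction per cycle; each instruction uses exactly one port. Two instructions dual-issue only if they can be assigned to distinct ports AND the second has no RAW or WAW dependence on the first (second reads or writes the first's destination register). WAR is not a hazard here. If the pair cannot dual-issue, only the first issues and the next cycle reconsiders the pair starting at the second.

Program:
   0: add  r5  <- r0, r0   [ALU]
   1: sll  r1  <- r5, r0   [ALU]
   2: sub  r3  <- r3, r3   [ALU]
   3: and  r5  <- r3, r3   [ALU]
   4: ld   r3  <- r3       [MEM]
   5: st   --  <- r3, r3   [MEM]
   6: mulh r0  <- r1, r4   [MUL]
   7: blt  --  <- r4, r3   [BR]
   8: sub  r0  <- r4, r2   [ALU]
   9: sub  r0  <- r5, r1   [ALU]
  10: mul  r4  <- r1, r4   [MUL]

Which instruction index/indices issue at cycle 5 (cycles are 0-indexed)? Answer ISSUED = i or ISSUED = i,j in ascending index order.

ISSUED = 8

c0: i0 add.ALU  RAW r5
c1: i1/i2 sll.ALU+sub.ALU  2-wide
c2: i3/i4 and.ALU+ld.MEM  2-wide
c3: i5 st.MEM  no-port MEM/MUL
c4: i6/i7 mulh.MUL+blt.BR  2-wide
c5: i8 sub.ALU  WAW r0
c6: i9/i10 sub.ALU+mul.MUL  2-wide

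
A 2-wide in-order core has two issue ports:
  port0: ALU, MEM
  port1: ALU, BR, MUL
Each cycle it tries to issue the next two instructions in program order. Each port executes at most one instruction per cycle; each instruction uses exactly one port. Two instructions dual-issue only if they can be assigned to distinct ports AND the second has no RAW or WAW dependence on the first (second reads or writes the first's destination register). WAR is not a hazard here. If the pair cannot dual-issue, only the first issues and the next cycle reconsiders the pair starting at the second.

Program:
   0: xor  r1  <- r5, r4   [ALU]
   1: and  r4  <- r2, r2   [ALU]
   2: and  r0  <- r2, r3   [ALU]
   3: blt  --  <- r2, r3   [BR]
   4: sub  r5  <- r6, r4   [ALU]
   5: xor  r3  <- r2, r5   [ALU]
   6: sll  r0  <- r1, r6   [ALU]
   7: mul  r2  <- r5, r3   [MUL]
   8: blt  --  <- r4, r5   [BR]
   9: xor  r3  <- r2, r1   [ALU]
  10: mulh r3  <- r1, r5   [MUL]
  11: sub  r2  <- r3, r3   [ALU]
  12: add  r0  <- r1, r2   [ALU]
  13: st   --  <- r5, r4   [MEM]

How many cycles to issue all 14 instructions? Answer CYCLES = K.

CYCLES = 9

  cy0 -> i0,i1 (xor.ALU;and.ALU) pair
  cy1 -> i2,i3 (and.ALU;blt.BR) pair
  cy2 -> i4 (sub.ALU) RAW r5
  cy3 -> i5,i6 (xor.ALU;sll.ALU) pair
  cy4 -> i7 (mul.MUL) no-port MUL/BR
  cy5 -> i8,i9 (blt.BR;xor.ALU) pair
  cy6 -> i10 (mulh.MUL) RAW r3
  cy7 -> i11 (sub.ALU) RAW r2
  cy8 -> i12,i13 (add.ALU;st.MEM) pair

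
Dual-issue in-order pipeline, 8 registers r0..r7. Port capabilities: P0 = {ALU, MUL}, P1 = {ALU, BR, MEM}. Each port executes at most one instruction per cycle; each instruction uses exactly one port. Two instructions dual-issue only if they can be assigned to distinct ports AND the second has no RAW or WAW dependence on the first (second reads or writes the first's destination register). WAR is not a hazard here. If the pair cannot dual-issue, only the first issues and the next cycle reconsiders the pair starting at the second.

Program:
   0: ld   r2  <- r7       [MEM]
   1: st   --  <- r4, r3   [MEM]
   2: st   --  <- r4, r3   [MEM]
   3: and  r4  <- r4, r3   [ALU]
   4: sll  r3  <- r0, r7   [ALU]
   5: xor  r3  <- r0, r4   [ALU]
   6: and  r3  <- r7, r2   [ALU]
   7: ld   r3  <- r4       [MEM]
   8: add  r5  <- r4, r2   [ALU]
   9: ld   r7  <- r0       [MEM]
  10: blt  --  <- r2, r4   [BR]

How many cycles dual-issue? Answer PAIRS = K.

PAIRS = 2

#0 head=0: ld i0 no-port MEM/MEM
#1 head=1: st i1 no-port MEM/MEM
#2 head=2: st and i2&i3 2-wide
#3 head=4: sll i4 WAW r3
#4 head=5: xor i5 WAW r3
#5 head=6: and i6 WAW r3
#6 head=7: ld add i7&i8 2-wide
#7 head=9: ld i9 no-port MEM/BR
#8 head=10: blt i10 tail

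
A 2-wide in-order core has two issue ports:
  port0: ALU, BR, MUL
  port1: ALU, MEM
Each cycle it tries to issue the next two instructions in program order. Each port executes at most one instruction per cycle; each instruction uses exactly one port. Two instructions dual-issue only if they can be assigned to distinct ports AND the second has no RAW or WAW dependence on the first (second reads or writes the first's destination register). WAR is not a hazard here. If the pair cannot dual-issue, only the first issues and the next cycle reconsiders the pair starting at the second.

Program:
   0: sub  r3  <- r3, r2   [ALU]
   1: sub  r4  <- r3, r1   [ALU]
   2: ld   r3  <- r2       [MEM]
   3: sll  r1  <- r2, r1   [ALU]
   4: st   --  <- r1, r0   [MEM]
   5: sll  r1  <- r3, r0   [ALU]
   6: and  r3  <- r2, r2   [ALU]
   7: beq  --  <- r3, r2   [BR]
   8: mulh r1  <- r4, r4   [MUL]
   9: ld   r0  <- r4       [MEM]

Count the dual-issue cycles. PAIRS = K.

  cy0 -> i0 (sub) RAW r3
  cy1 -> i1+i2 (sub ld) 2-wide
  cy2 -> i3 (sll) RAW r1
  cy3 -> i4+i5 (st sll) 2-wide
  cy4 -> i6 (and) RAW r3
  cy5 -> i7 (beq) no-port BR/MUL
  cy6 -> i8+i9 (mulh ld) 2-wide

PAIRS = 3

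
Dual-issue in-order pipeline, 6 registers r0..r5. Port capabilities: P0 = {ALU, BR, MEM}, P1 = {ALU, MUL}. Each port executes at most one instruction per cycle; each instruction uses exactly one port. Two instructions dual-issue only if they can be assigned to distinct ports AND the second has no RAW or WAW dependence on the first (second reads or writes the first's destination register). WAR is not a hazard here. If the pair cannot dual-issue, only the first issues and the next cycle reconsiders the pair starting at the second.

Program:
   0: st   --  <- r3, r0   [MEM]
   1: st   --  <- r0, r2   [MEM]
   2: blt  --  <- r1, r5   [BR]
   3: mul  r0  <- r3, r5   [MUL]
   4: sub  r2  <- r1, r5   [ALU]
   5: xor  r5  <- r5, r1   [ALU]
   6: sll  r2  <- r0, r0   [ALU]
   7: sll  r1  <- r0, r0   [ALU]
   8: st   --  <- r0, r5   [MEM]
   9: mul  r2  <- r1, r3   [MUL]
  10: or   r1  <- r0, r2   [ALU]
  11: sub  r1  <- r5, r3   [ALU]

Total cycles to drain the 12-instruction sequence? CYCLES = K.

[0] i0  st  -- no-port MEM/MEM
[1] i1  st  -- no-port MEM/BR
[2] i2&i3  blt mul  -- pair
[3] i4&i5  sub xor  -- pair
[4] i6&i7  sll sll  -- pair
[5] i8&i9  st mul  -- pair
[6] i10  or  -- WAW r1
[7] i11  sub  -- tail

CYCLES = 8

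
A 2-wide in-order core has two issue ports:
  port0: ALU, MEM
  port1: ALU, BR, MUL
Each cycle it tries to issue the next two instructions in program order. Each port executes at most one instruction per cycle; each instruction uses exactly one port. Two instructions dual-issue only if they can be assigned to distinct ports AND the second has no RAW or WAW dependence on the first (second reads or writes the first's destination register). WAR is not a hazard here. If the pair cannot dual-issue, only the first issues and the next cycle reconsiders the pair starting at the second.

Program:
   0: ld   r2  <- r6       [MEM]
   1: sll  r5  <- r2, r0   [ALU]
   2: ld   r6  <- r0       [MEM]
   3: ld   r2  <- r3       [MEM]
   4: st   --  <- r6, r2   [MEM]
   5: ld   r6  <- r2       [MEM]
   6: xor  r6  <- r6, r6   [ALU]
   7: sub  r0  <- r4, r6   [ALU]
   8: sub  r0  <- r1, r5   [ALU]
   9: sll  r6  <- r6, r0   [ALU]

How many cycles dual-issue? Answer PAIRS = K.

  cy0 -> i0 (ld.MEM) RAW r2
  cy1 -> i1+i2 (sll.ALU/ld.MEM) dual
  cy2 -> i3 (ld.MEM) no-port MEM/MEM
  cy3 -> i4 (st.MEM) no-port MEM/MEM
  cy4 -> i5 (ld.MEM) RAW+WAW r6
  cy5 -> i6 (xor.ALU) RAW r6
  cy6 -> i7 (sub.ALU) WAW r0
  cy7 -> i8 (sub.ALU) RAW r0
  cy8 -> i9 (sll.ALU) tail

PAIRS = 1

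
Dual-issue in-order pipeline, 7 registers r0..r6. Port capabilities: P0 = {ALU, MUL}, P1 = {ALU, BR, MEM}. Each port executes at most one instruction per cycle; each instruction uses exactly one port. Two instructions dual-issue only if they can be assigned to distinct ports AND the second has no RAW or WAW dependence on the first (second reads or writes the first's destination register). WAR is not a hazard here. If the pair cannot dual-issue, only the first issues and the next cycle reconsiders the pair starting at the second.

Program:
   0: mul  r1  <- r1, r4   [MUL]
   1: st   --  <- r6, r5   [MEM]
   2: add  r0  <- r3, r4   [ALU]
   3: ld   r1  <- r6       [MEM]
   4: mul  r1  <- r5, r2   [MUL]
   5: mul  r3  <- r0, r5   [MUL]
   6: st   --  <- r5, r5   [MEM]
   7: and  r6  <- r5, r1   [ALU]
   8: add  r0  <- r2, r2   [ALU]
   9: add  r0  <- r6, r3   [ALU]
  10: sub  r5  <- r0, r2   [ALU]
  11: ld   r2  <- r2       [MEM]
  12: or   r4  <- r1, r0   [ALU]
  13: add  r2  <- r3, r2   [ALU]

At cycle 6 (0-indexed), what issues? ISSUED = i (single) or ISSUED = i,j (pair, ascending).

ISSUED = 10,11

0. mul st @i0/i1  | pair
1. add ld @i2/i3  | pair
2. mul @i4  | no-port MUL/MUL
3. mul st @i5/i6  | pair
4. and add @i7/i8  | pair
5. add @i9  | RAW r0
6. sub ld @i10/i11  | pair
7. or add @i12/i13  | pair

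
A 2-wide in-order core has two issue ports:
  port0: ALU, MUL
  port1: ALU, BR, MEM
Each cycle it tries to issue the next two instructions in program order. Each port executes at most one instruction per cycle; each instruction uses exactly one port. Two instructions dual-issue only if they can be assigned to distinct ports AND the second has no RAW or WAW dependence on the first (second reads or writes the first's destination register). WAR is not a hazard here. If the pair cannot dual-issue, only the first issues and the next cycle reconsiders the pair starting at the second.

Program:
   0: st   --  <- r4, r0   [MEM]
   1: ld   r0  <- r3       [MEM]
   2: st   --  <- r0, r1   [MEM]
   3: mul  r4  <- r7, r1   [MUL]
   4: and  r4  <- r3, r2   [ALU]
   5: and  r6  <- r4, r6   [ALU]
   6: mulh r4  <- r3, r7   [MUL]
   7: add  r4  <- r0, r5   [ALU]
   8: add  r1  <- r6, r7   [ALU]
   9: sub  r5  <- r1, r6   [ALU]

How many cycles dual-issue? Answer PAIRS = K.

PAIRS = 3

[0] i0  st.MEM  -- no-port MEM/MEM
[1] i1  ld.MEM  -- no-port MEM/MEM
[2] i2+i3  st.MEM;mul.MUL  -- 2-wide
[3] i4  and.ALU  -- RAW r4
[4] i5+i6  and.ALU;mulh.MUL  -- 2-wide
[5] i7+i8  add.ALU;add.ALU  -- 2-wide
[6] i9  sub.ALU  -- tail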